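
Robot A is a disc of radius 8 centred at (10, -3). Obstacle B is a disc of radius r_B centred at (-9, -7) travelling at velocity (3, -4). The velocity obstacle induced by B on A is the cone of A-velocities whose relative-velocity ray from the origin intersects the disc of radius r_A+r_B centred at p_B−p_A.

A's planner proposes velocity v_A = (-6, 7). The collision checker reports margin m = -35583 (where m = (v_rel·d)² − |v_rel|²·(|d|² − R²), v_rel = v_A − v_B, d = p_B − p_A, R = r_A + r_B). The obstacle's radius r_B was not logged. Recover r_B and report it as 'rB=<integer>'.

m = -35583
d = (-19, -4);  v_rel = (-9, 11),  |v_rel|² = 202
v_rel×d = (-9)·(-4) − (11)·(-19) = 245
since m = R²·202 − 245²:  R² = (60025 + -35583) / 202 = 121
R = √121 = 11  ⇒  r_B = 11 − 8 = 3

rB=3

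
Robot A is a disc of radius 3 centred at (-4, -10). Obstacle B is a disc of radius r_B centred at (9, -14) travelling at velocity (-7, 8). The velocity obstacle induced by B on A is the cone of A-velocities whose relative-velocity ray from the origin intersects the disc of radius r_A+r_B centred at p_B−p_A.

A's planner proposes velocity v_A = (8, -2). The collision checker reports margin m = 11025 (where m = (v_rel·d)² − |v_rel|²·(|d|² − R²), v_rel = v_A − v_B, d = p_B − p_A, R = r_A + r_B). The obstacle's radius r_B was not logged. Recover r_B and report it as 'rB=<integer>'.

m = 11025
d = (13, -4);  v_rel = (15, -10),  |v_rel|² = 325
v_rel×d = (15)·(-4) − (-10)·(13) = 70
since m = R²·325 − 70²:  R² = (4900 + 11025) / 325 = 49
R = √49 = 7  ⇒  r_B = 7 − 3 = 4

rB=4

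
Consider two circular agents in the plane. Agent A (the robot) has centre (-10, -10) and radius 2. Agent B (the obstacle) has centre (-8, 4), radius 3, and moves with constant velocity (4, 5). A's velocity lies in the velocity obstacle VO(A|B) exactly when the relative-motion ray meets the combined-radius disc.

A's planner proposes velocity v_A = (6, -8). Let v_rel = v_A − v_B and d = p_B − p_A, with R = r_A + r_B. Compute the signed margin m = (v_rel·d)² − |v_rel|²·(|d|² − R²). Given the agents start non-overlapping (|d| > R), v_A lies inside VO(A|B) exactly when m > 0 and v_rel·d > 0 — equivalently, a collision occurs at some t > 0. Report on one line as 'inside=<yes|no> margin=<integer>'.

d = (2, 14),  |d|² = 200;  R = 2+3 = 5,  c = 200−5² = 175
v_rel = (2, -13),  |v_rel|² = 173;  v_rel·d = (2)·(2) + (-13)·(14) = -178
173·t² + 356·t + 175 = 0  ⇒  m = (-178)² − 173·175 = 1409
m = 1409 > 0,  v_rel·d = -178 < 0  ⇒  outside

inside=no margin=1409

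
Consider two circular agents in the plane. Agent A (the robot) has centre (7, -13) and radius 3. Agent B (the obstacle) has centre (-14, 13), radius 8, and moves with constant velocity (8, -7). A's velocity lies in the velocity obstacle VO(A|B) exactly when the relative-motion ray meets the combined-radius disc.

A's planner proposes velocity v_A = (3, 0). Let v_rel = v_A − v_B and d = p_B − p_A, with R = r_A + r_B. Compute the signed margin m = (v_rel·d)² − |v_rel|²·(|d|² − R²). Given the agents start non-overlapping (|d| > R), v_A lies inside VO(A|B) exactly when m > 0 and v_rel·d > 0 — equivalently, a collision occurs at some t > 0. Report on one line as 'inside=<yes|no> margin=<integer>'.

d = (-21, 26),  |d|² = 1117;  R = 3+8 = 11,  c = 1117−11² = 996
v_rel = (-5, 7),  |v_rel|² = 74;  v_rel·d = (-5)·(-21) + (7)·(26) = 287
74·t² − 574·t + 996 = 0  ⇒  m = 287² − 74·996 = 8665
m = 8665 > 0,  v_rel·d = 287 > 0  ⇒  inside

inside=yes margin=8665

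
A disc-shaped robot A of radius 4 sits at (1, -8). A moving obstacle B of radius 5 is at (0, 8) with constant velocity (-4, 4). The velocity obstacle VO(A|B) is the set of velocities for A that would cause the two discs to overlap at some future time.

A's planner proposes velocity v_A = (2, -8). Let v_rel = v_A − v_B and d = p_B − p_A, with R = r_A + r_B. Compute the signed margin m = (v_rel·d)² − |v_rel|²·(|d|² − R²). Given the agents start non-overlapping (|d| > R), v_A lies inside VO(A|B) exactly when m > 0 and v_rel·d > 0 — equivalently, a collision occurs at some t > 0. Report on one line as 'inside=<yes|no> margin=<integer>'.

d = (-1, 16),  |d|² = 257;  R = 4+5 = 9,  c = 257−9² = 176
v_rel = (6, -12),  |v_rel|² = 180;  v_rel·d = (6)·(-1) + (-12)·(16) = -198
180·t² + 396·t + 176 = 0  ⇒  m = (-198)² − 180·176 = 7524
m = 7524 > 0,  v_rel·d = -198 < 0  ⇒  outside

inside=no margin=7524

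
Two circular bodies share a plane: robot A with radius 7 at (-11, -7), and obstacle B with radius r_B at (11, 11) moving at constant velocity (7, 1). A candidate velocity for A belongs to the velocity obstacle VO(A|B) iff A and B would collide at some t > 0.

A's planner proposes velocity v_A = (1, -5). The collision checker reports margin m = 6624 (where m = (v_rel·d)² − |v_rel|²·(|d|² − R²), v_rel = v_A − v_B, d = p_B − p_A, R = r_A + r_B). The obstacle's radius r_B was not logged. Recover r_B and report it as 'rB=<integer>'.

m = 6624
d = (22, 18);  v_rel = (-6, -6),  |v_rel|² = 72
v_rel×d = (-6)·(18) − (-6)·(22) = 24
since m = R²·72 − 24²:  R² = (576 + 6624) / 72 = 100
R = √100 = 10  ⇒  r_B = 10 − 7 = 3

rB=3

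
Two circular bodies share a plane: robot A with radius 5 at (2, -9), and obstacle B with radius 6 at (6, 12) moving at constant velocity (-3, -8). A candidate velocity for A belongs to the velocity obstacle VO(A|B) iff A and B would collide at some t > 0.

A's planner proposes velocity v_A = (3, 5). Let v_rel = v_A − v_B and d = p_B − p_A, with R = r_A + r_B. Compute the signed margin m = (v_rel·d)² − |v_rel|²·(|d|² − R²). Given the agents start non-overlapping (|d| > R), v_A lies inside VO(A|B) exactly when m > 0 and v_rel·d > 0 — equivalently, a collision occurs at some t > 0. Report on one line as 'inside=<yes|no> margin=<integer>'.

d = (4, 21),  |d|² = 457;  R = 5+6 = 11,  c = 457−11² = 336
v_rel = (6, 13),  |v_rel|² = 205;  v_rel·d = (6)·(4) + (13)·(21) = 297
205·t² − 594·t + 336 = 0  ⇒  m = 297² − 205·336 = 19329
m = 19329 > 0,  v_rel·d = 297 > 0  ⇒  inside

inside=yes margin=19329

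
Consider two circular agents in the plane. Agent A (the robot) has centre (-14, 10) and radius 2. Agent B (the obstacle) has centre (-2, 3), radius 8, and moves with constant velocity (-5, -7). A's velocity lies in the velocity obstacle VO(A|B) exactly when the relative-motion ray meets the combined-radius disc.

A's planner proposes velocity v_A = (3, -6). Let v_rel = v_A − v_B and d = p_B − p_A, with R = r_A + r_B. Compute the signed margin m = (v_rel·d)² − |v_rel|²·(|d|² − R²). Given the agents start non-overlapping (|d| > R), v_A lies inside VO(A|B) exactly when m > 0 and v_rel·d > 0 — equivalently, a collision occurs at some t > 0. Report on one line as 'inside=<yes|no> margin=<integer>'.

d = (12, -7),  |d|² = 193;  R = 2+8 = 10,  c = 193−10² = 93
v_rel = (8, 1),  |v_rel|² = 65;  v_rel·d = (8)·(12) + (1)·(-7) = 89
65·t² − 178·t + 93 = 0  ⇒  m = 89² − 65·93 = 1876
m = 1876 > 0,  v_rel·d = 89 > 0  ⇒  inside

inside=yes margin=1876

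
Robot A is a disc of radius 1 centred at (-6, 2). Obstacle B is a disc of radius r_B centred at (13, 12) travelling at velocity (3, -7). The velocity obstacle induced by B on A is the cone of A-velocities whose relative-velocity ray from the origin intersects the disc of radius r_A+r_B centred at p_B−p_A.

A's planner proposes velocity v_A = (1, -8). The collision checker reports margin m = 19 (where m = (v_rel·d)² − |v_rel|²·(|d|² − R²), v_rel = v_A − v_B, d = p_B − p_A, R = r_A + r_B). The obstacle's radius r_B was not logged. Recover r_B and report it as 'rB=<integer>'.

m = 19
d = (19, 10);  v_rel = (-2, -1),  |v_rel|² = 5
v_rel×d = (-2)·(10) − (-1)·(19) = -1
since m = R²·5 − (-1)²:  R² = (1 + 19) / 5 = 4
R = √4 = 2  ⇒  r_B = 2 − 1 = 1

rB=1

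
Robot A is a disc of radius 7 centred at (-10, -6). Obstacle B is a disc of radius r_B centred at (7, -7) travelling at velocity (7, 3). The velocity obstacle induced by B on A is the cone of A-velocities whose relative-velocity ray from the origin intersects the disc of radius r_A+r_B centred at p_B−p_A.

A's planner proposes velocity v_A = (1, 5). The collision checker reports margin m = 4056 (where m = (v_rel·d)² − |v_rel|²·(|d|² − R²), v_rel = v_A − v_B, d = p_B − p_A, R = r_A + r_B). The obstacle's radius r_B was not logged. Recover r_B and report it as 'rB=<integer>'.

m = 4056
d = (17, -1);  v_rel = (-6, 2),  |v_rel|² = 40
v_rel×d = (-6)·(-1) − (2)·(17) = -28
since m = R²·40 − (-28)²:  R² = (784 + 4056) / 40 = 121
R = √121 = 11  ⇒  r_B = 11 − 7 = 4

rB=4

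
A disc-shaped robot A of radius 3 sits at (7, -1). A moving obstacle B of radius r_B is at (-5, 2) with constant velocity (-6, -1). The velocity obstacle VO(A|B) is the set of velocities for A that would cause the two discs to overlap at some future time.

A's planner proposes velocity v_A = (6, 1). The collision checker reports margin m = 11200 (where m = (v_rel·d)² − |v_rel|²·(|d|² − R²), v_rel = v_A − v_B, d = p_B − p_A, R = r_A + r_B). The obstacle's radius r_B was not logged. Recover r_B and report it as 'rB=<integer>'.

m = 11200
d = (-12, 3);  v_rel = (12, 2),  |v_rel|² = 148
v_rel×d = (12)·(3) − (2)·(-12) = 60
since m = R²·148 − 60²:  R² = (3600 + 11200) / 148 = 100
R = √100 = 10  ⇒  r_B = 10 − 3 = 7

rB=7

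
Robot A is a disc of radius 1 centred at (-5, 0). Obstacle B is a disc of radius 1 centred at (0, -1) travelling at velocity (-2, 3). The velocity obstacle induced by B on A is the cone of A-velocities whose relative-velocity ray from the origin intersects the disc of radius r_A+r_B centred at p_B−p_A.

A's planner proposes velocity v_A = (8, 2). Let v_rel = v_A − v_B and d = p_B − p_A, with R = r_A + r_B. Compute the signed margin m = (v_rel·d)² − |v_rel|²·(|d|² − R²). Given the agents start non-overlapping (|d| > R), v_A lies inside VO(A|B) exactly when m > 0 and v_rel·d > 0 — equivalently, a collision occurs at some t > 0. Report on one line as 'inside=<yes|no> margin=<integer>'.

d = (5, -1),  |d|² = 26;  R = 1+1 = 2,  c = 26−2² = 22
v_rel = (10, -1),  |v_rel|² = 101;  v_rel·d = (10)·(5) + (-1)·(-1) = 51
101·t² − 102·t + 22 = 0  ⇒  m = 51² − 101·22 = 379
m = 379 > 0,  v_rel·d = 51 > 0  ⇒  inside

inside=yes margin=379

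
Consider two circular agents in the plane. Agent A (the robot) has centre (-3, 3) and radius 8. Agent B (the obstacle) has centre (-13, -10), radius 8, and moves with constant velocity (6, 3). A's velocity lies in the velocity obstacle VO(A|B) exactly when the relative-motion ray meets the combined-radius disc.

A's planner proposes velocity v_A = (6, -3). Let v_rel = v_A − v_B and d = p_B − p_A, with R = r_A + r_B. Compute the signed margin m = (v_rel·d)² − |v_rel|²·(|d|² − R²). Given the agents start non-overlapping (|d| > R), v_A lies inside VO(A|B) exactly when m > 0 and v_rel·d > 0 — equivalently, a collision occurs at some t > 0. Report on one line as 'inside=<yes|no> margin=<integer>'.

d = (-10, -13),  |d|² = 269;  R = 8+8 = 16,  c = 269−16² = 13
v_rel = (0, -6),  |v_rel|² = 36;  v_rel·d = (0)·(-10) + (-6)·(-13) = 78
36·t² − 156·t + 13 = 0  ⇒  m = 78² − 36·13 = 5616
m = 5616 > 0,  v_rel·d = 78 > 0  ⇒  inside

inside=yes margin=5616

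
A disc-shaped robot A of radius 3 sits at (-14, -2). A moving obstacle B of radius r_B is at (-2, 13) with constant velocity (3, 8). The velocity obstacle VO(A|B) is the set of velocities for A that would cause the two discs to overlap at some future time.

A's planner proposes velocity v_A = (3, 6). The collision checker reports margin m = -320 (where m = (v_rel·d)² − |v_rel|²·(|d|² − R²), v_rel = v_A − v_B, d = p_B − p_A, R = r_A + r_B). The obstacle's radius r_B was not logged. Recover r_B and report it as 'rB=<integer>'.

m = -320
d = (12, 15);  v_rel = (0, -2),  |v_rel|² = 4
v_rel×d = (0)·(15) − (-2)·(12) = 24
since m = R²·4 − 24²:  R² = (576 + -320) / 4 = 64
R = √64 = 8  ⇒  r_B = 8 − 3 = 5

rB=5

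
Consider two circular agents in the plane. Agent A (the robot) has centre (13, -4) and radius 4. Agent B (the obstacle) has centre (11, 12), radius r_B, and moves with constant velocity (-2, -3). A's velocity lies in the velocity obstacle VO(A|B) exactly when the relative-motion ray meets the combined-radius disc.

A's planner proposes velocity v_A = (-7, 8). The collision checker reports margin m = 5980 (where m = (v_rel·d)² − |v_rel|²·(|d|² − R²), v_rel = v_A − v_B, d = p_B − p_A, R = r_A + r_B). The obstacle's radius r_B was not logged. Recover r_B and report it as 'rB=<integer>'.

m = 5980
d = (-2, 16);  v_rel = (-5, 11),  |v_rel|² = 146
v_rel×d = (-5)·(16) − (11)·(-2) = -58
since m = R²·146 − (-58)²:  R² = (3364 + 5980) / 146 = 64
R = √64 = 8  ⇒  r_B = 8 − 4 = 4

rB=4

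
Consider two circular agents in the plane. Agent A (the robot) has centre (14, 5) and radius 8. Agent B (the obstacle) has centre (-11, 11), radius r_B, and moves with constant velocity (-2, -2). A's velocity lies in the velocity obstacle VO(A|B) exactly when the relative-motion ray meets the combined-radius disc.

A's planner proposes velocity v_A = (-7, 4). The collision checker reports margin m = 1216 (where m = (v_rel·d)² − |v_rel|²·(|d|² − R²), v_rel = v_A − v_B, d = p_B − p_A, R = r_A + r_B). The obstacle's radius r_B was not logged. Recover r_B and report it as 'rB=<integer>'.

m = 1216
d = (-25, 6);  v_rel = (-5, 6),  |v_rel|² = 61
v_rel×d = (-5)·(6) − (6)·(-25) = 120
since m = R²·61 − 120²:  R² = (14400 + 1216) / 61 = 256
R = √256 = 16  ⇒  r_B = 16 − 8 = 8

rB=8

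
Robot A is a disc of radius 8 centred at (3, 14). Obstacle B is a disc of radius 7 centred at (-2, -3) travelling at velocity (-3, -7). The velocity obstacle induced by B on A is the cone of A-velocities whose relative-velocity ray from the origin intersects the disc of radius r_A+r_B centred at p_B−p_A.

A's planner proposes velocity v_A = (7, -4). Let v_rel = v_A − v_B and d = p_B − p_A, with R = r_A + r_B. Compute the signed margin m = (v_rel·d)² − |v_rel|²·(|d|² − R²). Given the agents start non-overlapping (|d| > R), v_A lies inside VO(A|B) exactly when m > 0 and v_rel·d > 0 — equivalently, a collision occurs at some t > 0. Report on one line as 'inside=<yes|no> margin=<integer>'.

d = (-5, -17),  |d|² = 314;  R = 8+7 = 15,  c = 314−15² = 89
v_rel = (10, 3),  |v_rel|² = 109;  v_rel·d = (10)·(-5) + (3)·(-17) = -101
109·t² + 202·t + 89 = 0  ⇒  m = (-101)² − 109·89 = 500
m = 500 > 0,  v_rel·d = -101 < 0  ⇒  outside

inside=no margin=500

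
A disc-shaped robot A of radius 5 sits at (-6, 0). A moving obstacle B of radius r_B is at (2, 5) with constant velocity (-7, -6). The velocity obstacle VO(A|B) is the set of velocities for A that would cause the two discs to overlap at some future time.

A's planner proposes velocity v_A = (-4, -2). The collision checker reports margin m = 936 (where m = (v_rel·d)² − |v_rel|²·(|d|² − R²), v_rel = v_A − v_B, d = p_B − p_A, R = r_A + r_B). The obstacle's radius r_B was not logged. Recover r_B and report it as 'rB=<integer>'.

m = 936
d = (8, 5);  v_rel = (3, 4),  |v_rel|² = 25
v_rel×d = (3)·(5) − (4)·(8) = -17
since m = R²·25 − (-17)²:  R² = (289 + 936) / 25 = 49
R = √49 = 7  ⇒  r_B = 7 − 5 = 2

rB=2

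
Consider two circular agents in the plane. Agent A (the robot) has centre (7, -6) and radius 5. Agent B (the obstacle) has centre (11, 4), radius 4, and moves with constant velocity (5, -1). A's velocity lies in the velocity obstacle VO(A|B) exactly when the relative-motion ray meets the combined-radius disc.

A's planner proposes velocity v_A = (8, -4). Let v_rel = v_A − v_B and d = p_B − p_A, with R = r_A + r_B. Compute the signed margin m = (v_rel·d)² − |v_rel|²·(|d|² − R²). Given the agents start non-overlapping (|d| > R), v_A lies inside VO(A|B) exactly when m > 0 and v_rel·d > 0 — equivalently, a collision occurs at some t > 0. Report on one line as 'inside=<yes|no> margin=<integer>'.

d = (4, 10),  |d|² = 116;  R = 5+4 = 9,  c = 116−9² = 35
v_rel = (3, -3),  |v_rel|² = 18;  v_rel·d = (3)·(4) + (-3)·(10) = -18
18·t² + 36·t + 35 = 0  ⇒  m = (-18)² − 18·35 = -306
m = -306 < 0,  v_rel·d = -18 < 0  ⇒  outside

inside=no margin=-306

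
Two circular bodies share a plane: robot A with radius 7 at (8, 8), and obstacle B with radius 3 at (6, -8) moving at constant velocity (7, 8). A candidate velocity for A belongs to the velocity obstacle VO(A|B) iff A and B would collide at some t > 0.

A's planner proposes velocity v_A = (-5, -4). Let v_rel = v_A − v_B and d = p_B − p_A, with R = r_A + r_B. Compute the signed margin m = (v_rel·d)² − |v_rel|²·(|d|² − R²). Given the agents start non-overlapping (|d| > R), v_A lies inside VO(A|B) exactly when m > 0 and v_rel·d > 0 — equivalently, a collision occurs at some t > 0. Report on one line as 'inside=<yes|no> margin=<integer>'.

d = (-2, -16),  |d|² = 260;  R = 7+3 = 10,  c = 260−10² = 160
v_rel = (-12, -12),  |v_rel|² = 288;  v_rel·d = (-12)·(-2) + (-12)·(-16) = 216
288·t² − 432·t + 160 = 0  ⇒  m = 216² − 288·160 = 576
m = 576 > 0,  v_rel·d = 216 > 0  ⇒  inside

inside=yes margin=576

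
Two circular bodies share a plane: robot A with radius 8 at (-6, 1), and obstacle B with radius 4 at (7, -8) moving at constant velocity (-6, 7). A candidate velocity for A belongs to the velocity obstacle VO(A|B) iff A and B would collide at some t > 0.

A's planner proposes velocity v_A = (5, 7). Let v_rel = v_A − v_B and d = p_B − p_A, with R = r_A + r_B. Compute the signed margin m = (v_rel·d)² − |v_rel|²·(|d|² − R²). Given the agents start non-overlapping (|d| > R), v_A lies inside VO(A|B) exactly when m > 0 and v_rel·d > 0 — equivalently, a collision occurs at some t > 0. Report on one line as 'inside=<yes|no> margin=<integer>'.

d = (13, -9),  |d|² = 250;  R = 8+4 = 12,  c = 250−12² = 106
v_rel = (11, 0),  |v_rel|² = 121;  v_rel·d = (11)·(13) + (0)·(-9) = 143
121·t² − 286·t + 106 = 0  ⇒  m = 143² − 121·106 = 7623
m = 7623 > 0,  v_rel·d = 143 > 0  ⇒  inside

inside=yes margin=7623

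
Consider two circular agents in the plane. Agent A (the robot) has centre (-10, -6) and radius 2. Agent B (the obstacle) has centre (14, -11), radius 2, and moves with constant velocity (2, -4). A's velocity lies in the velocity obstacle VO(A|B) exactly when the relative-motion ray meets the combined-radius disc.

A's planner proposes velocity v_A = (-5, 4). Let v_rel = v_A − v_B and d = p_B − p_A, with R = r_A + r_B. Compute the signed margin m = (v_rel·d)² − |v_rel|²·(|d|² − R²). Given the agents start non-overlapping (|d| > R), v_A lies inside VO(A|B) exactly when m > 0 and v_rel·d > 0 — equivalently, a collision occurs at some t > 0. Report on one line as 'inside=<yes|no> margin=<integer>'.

d = (24, -5),  |d|² = 601;  R = 2+2 = 4,  c = 601−4² = 585
v_rel = (-7, 8),  |v_rel|² = 113;  v_rel·d = (-7)·(24) + (8)·(-5) = -208
113·t² + 416·t + 585 = 0  ⇒  m = (-208)² − 113·585 = -22841
m = -22841 < 0,  v_rel·d = -208 < 0  ⇒  outside

inside=no margin=-22841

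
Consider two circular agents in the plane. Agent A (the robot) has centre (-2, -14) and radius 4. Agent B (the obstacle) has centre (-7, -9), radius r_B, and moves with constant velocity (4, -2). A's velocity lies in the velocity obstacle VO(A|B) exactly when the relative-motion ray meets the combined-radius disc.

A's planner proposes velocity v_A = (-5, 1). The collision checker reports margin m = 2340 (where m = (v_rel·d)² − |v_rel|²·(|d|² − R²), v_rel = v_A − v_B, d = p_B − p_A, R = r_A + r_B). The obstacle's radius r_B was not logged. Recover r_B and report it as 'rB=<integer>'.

m = 2340
d = (-5, 5);  v_rel = (-9, 3),  |v_rel|² = 90
v_rel×d = (-9)·(5) − (3)·(-5) = -30
since m = R²·90 − (-30)²:  R² = (900 + 2340) / 90 = 36
R = √36 = 6  ⇒  r_B = 6 − 4 = 2

rB=2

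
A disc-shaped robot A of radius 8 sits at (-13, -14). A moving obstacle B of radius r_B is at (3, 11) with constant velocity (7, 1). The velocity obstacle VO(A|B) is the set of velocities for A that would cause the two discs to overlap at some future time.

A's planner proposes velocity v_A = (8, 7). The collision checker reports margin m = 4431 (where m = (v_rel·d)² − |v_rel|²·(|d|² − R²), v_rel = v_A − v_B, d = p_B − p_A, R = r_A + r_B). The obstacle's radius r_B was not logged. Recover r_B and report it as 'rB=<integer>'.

m = 4431
d = (16, 25);  v_rel = (1, 6),  |v_rel|² = 37
v_rel×d = (1)·(25) − (6)·(16) = -71
since m = R²·37 − (-71)²:  R² = (5041 + 4431) / 37 = 256
R = √256 = 16  ⇒  r_B = 16 − 8 = 8

rB=8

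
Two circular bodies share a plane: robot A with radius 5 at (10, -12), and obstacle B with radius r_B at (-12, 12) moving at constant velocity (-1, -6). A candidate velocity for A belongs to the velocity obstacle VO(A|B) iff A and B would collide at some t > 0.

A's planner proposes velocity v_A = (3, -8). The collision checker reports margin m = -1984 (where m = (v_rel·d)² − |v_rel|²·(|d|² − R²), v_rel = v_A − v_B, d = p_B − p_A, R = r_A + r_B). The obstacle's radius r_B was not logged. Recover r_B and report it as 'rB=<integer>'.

m = -1984
d = (-22, 24);  v_rel = (4, -2),  |v_rel|² = 20
v_rel×d = (4)·(24) − (-2)·(-22) = 52
since m = R²·20 − 52²:  R² = (2704 + -1984) / 20 = 36
R = √36 = 6  ⇒  r_B = 6 − 5 = 1

rB=1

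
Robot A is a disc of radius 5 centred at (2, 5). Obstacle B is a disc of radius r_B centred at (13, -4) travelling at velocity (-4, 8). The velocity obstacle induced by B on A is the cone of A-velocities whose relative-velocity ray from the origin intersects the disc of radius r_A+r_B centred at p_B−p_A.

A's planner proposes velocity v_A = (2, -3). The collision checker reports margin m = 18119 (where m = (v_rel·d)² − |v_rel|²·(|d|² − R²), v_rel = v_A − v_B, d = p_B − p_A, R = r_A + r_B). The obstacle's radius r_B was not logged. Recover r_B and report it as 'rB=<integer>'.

m = 18119
d = (11, -9);  v_rel = (6, -11),  |v_rel|² = 157
v_rel×d = (6)·(-9) − (-11)·(11) = 67
since m = R²·157 − 67²:  R² = (4489 + 18119) / 157 = 144
R = √144 = 12  ⇒  r_B = 12 − 5 = 7

rB=7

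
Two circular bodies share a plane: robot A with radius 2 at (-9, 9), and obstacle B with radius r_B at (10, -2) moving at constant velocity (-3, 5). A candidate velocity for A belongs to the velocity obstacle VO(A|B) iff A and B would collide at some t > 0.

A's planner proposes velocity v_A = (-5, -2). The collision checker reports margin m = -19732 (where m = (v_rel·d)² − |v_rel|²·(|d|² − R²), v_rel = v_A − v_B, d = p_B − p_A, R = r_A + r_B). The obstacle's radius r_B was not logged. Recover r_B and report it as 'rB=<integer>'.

m = -19732
d = (19, -11);  v_rel = (-2, -7),  |v_rel|² = 53
v_rel×d = (-2)·(-11) − (-7)·(19) = 155
since m = R²·53 − 155²:  R² = (24025 + -19732) / 53 = 81
R = √81 = 9  ⇒  r_B = 9 − 2 = 7

rB=7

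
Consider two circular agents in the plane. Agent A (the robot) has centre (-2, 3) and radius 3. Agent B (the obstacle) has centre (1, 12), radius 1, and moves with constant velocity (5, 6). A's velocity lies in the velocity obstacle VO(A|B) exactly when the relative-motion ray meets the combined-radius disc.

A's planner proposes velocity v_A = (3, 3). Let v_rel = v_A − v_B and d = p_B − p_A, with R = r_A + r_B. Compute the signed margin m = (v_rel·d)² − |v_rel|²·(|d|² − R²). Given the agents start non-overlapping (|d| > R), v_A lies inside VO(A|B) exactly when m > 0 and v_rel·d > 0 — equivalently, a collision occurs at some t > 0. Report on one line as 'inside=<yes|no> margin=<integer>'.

d = (3, 9),  |d|² = 90;  R = 3+1 = 4,  c = 90−4² = 74
v_rel = (-2, -3),  |v_rel|² = 13;  v_rel·d = (-2)·(3) + (-3)·(9) = -33
13·t² + 66·t + 74 = 0  ⇒  m = (-33)² − 13·74 = 127
m = 127 > 0,  v_rel·d = -33 < 0  ⇒  outside

inside=no margin=127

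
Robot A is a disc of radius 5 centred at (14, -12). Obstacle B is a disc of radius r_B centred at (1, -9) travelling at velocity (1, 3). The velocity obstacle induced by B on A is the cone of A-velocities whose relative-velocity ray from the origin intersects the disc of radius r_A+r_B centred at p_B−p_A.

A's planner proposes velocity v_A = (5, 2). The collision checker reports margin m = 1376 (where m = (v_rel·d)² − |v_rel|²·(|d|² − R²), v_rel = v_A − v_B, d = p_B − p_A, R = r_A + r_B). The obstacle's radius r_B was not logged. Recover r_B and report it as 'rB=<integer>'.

m = 1376
d = (-13, 3);  v_rel = (4, -1),  |v_rel|² = 17
v_rel×d = (4)·(3) − (-1)·(-13) = -1
since m = R²·17 − (-1)²:  R² = (1 + 1376) / 17 = 81
R = √81 = 9  ⇒  r_B = 9 − 5 = 4

rB=4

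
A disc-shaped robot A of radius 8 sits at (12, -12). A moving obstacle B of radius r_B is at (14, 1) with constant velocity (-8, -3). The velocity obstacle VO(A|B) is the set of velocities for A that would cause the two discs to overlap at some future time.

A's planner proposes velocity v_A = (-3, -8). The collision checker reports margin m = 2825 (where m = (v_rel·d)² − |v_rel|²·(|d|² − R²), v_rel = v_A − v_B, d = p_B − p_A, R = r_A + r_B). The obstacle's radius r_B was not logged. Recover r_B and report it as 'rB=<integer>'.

m = 2825
d = (2, 13);  v_rel = (5, -5),  |v_rel|² = 50
v_rel×d = (5)·(13) − (-5)·(2) = 75
since m = R²·50 − 75²:  R² = (5625 + 2825) / 50 = 169
R = √169 = 13  ⇒  r_B = 13 − 8 = 5

rB=5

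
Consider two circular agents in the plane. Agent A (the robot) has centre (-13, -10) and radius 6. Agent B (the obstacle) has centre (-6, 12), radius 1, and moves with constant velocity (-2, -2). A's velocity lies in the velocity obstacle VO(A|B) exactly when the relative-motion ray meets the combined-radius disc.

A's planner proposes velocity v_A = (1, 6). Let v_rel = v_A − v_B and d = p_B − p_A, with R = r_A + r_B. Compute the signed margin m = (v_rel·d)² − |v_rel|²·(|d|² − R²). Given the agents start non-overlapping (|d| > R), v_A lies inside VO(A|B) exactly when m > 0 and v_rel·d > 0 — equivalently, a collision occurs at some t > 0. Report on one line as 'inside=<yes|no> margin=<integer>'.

d = (7, 22),  |d|² = 533;  R = 6+1 = 7,  c = 533−7² = 484
v_rel = (3, 8),  |v_rel|² = 73;  v_rel·d = (3)·(7) + (8)·(22) = 197
73·t² − 394·t + 484 = 0  ⇒  m = 197² − 73·484 = 3477
m = 3477 > 0,  v_rel·d = 197 > 0  ⇒  inside

inside=yes margin=3477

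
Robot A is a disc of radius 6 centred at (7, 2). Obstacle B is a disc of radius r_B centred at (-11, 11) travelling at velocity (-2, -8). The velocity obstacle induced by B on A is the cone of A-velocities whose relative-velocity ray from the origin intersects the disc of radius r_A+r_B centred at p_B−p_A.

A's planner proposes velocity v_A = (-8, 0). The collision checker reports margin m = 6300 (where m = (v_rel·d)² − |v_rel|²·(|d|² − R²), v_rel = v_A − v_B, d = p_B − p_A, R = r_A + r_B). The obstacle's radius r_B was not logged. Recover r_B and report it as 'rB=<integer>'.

m = 6300
d = (-18, 9);  v_rel = (-6, 8),  |v_rel|² = 100
v_rel×d = (-6)·(9) − (8)·(-18) = 90
since m = R²·100 − 90²:  R² = (8100 + 6300) / 100 = 144
R = √144 = 12  ⇒  r_B = 12 − 6 = 6

rB=6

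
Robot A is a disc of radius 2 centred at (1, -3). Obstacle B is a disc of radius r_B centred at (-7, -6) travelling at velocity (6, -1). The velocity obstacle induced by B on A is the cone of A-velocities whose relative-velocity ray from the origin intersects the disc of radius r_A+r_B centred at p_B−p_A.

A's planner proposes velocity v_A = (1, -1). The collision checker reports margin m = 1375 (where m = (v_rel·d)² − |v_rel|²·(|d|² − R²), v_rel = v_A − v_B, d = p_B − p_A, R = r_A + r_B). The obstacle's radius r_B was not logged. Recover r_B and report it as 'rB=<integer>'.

m = 1375
d = (-8, -3);  v_rel = (-5, 0),  |v_rel|² = 25
v_rel×d = (-5)·(-3) − (0)·(-8) = 15
since m = R²·25 − 15²:  R² = (225 + 1375) / 25 = 64
R = √64 = 8  ⇒  r_B = 8 − 2 = 6

rB=6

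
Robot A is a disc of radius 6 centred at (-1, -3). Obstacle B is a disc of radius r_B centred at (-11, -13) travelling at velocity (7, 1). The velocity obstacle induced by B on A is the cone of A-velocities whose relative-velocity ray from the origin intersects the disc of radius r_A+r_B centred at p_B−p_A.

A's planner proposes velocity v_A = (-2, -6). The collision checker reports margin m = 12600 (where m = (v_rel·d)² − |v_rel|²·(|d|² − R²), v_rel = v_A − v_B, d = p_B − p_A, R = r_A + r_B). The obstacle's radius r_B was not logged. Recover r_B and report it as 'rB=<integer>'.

m = 12600
d = (-10, -10);  v_rel = (-9, -7),  |v_rel|² = 130
v_rel×d = (-9)·(-10) − (-7)·(-10) = 20
since m = R²·130 − 20²:  R² = (400 + 12600) / 130 = 100
R = √100 = 10  ⇒  r_B = 10 − 6 = 4

rB=4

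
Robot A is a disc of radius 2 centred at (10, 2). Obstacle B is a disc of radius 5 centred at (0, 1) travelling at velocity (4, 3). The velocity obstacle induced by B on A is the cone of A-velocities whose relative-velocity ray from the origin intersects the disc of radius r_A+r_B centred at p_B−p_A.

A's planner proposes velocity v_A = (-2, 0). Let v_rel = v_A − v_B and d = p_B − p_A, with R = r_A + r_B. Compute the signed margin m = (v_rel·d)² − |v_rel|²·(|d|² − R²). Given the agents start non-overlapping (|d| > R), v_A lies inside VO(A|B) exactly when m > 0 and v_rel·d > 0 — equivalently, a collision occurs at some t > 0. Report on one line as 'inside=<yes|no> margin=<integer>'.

d = (-10, -1),  |d|² = 101;  R = 2+5 = 7,  c = 101−7² = 52
v_rel = (-6, -3),  |v_rel|² = 45;  v_rel·d = (-6)·(-10) + (-3)·(-1) = 63
45·t² − 126·t + 52 = 0  ⇒  m = 63² − 45·52 = 1629
m = 1629 > 0,  v_rel·d = 63 > 0  ⇒  inside

inside=yes margin=1629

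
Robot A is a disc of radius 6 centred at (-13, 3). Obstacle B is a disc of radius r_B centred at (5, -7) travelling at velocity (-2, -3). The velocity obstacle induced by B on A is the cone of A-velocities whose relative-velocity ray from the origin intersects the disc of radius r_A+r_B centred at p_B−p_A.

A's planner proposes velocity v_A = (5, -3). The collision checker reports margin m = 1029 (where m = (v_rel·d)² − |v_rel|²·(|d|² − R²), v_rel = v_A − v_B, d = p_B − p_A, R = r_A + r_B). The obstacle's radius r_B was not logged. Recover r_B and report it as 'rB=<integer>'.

m = 1029
d = (18, -10);  v_rel = (7, 0),  |v_rel|² = 49
v_rel×d = (7)·(-10) − (0)·(18) = -70
since m = R²·49 − (-70)²:  R² = (4900 + 1029) / 49 = 121
R = √121 = 11  ⇒  r_B = 11 − 6 = 5

rB=5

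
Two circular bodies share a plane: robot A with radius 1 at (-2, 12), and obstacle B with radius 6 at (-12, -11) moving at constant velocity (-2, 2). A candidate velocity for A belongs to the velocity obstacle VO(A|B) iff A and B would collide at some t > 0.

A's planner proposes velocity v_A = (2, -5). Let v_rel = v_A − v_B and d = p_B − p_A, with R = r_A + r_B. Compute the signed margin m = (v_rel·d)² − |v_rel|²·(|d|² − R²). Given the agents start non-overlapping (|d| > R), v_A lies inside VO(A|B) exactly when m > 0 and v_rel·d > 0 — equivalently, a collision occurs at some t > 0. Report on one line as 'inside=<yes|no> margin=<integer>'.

d = (-10, -23),  |d|² = 629;  R = 1+6 = 7,  c = 629−7² = 580
v_rel = (4, -7),  |v_rel|² = 65;  v_rel·d = (4)·(-10) + (-7)·(-23) = 121
65·t² − 242·t + 580 = 0  ⇒  m = 121² − 65·580 = -23059
m = -23059 < 0,  v_rel·d = 121 > 0  ⇒  outside

inside=no margin=-23059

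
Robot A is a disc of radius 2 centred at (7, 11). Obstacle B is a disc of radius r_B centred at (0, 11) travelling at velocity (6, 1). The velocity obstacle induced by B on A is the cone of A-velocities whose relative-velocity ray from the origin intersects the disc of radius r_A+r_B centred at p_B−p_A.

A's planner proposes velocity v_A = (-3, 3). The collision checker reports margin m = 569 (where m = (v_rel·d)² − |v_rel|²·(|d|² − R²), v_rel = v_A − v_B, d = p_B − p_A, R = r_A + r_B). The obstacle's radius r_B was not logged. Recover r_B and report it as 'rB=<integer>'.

m = 569
d = (-7, 0);  v_rel = (-9, 2),  |v_rel|² = 85
v_rel×d = (-9)·(0) − (2)·(-7) = 14
since m = R²·85 − 14²:  R² = (196 + 569) / 85 = 9
R = √9 = 3  ⇒  r_B = 3 − 2 = 1

rB=1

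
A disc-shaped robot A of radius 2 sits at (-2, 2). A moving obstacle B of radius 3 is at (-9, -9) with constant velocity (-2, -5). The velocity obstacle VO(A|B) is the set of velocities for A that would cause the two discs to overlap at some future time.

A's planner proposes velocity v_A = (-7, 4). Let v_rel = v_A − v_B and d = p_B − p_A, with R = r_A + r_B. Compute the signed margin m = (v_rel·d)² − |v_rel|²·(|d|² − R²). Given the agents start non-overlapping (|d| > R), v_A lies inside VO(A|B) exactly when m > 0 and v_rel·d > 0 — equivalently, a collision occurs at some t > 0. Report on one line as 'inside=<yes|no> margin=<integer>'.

d = (-7, -11),  |d|² = 170;  R = 2+3 = 5,  c = 170−5² = 145
v_rel = (-5, 9),  |v_rel|² = 106;  v_rel·d = (-5)·(-7) + (9)·(-11) = -64
106·t² + 128·t + 145 = 0  ⇒  m = (-64)² − 106·145 = -11274
m = -11274 < 0,  v_rel·d = -64 < 0  ⇒  outside

inside=no margin=-11274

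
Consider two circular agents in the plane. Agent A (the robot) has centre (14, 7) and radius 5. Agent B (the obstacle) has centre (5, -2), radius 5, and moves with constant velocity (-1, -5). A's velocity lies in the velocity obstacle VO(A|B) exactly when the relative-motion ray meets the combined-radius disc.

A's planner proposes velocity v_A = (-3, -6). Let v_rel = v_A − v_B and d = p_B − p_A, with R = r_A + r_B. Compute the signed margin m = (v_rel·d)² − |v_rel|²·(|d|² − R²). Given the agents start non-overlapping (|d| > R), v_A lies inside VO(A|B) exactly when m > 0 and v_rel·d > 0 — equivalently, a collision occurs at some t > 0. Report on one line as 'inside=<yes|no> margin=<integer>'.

d = (-9, -9),  |d|² = 162;  R = 5+5 = 10,  c = 162−10² = 62
v_rel = (-2, -1),  |v_rel|² = 5;  v_rel·d = (-2)·(-9) + (-1)·(-9) = 27
5·t² − 54·t + 62 = 0  ⇒  m = 27² − 5·62 = 419
m = 419 > 0,  v_rel·d = 27 > 0  ⇒  inside

inside=yes margin=419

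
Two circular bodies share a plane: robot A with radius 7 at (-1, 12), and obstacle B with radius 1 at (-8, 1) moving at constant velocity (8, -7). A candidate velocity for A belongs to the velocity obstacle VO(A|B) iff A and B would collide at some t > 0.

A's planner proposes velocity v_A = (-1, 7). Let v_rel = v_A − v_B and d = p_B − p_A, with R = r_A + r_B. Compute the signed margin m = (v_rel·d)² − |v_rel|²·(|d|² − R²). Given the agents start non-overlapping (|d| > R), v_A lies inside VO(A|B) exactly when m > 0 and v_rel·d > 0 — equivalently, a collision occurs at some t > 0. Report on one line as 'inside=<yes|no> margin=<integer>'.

d = (-7, -11),  |d|² = 170;  R = 7+1 = 8,  c = 170−8² = 106
v_rel = (-9, 14),  |v_rel|² = 277;  v_rel·d = (-9)·(-7) + (14)·(-11) = -91
277·t² + 182·t + 106 = 0  ⇒  m = (-91)² − 277·106 = -21081
m = -21081 < 0,  v_rel·d = -91 < 0  ⇒  outside

inside=no margin=-21081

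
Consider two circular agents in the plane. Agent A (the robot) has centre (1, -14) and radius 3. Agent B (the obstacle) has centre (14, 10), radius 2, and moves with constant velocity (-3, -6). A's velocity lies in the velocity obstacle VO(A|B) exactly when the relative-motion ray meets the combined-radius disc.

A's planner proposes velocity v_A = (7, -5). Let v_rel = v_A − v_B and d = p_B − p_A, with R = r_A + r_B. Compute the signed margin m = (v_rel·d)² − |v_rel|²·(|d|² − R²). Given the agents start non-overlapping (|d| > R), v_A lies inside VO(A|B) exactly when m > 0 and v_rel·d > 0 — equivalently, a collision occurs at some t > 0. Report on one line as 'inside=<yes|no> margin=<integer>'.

d = (13, 24),  |d|² = 745;  R = 3+2 = 5,  c = 745−5² = 720
v_rel = (10, 1),  |v_rel|² = 101;  v_rel·d = (10)·(13) + (1)·(24) = 154
101·t² − 308·t + 720 = 0  ⇒  m = 154² − 101·720 = -49004
m = -49004 < 0,  v_rel·d = 154 > 0  ⇒  outside

inside=no margin=-49004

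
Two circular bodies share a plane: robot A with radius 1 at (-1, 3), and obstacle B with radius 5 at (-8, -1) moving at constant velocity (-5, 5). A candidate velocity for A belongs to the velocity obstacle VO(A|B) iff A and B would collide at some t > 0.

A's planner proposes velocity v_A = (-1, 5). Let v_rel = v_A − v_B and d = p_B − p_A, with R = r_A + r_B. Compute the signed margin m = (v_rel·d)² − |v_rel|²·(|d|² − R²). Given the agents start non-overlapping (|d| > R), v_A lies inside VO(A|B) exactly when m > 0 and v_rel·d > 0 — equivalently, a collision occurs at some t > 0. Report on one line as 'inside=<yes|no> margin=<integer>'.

d = (-7, -4),  |d|² = 65;  R = 1+5 = 6,  c = 65−6² = 29
v_rel = (4, 0),  |v_rel|² = 16;  v_rel·d = (4)·(-7) + (0)·(-4) = -28
16·t² + 56·t + 29 = 0  ⇒  m = (-28)² − 16·29 = 320
m = 320 > 0,  v_rel·d = -28 < 0  ⇒  outside

inside=no margin=320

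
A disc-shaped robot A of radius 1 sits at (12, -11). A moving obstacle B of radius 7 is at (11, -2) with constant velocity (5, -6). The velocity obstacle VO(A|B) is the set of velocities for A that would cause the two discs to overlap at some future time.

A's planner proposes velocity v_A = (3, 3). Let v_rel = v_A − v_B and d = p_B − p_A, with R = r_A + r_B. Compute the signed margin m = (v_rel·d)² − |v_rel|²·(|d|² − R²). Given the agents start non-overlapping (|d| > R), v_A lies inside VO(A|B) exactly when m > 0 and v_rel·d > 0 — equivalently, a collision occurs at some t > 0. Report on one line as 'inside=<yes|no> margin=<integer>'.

d = (-1, 9),  |d|² = 82;  R = 1+7 = 8,  c = 82−8² = 18
v_rel = (-2, 9),  |v_rel|² = 85;  v_rel·d = (-2)·(-1) + (9)·(9) = 83
85·t² − 166·t + 18 = 0  ⇒  m = 83² − 85·18 = 5359
m = 5359 > 0,  v_rel·d = 83 > 0  ⇒  inside

inside=yes margin=5359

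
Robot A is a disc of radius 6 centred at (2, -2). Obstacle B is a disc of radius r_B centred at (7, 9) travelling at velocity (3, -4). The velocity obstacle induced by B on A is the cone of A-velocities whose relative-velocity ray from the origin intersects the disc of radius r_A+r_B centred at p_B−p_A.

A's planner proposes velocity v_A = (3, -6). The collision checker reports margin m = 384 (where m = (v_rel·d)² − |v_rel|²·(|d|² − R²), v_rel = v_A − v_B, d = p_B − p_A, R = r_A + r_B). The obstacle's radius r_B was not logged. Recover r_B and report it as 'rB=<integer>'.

m = 384
d = (5, 11);  v_rel = (0, -2),  |v_rel|² = 4
v_rel×d = (0)·(11) − (-2)·(5) = 10
since m = R²·4 − 10²:  R² = (100 + 384) / 4 = 121
R = √121 = 11  ⇒  r_B = 11 − 6 = 5

rB=5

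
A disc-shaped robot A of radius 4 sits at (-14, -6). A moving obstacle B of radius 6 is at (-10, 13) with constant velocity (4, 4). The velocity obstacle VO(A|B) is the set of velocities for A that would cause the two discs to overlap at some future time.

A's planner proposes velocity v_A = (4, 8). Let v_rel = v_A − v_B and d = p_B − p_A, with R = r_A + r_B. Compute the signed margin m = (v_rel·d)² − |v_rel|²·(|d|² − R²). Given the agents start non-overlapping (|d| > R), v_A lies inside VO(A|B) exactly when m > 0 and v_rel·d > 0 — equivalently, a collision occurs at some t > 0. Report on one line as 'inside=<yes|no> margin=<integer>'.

d = (4, 19),  |d|² = 377;  R = 4+6 = 10,  c = 377−10² = 277
v_rel = (0, 4),  |v_rel|² = 16;  v_rel·d = (0)·(4) + (4)·(19) = 76
16·t² − 152·t + 277 = 0  ⇒  m = 76² − 16·277 = 1344
m = 1344 > 0,  v_rel·d = 76 > 0  ⇒  inside

inside=yes margin=1344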